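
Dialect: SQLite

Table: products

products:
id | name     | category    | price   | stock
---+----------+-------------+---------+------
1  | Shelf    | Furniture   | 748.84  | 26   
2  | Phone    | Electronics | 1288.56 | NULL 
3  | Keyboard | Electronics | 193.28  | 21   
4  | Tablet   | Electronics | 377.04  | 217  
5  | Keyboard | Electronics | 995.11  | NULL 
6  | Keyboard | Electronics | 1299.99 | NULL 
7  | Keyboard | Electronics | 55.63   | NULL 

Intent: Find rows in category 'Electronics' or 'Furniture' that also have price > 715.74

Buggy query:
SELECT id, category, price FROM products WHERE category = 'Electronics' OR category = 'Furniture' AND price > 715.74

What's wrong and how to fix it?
Bug: AND binds tighter than OR, so this parses as category = 'Electronics' OR (category = 'Furniture' AND price > 715.74)

Fix: Add parentheses around the OR so the AND applies to both alternatives

Corrected query:
SELECT id, category, price FROM products WHERE (category = 'Electronics' OR category = 'Furniture') AND price > 715.74

Result:
id | category    | price  
---+-------------+--------
1  | Furniture   | 748.84 
2  | Electronics | 1288.56
5  | Electronics | 995.11 
6  | Electronics | 1299.99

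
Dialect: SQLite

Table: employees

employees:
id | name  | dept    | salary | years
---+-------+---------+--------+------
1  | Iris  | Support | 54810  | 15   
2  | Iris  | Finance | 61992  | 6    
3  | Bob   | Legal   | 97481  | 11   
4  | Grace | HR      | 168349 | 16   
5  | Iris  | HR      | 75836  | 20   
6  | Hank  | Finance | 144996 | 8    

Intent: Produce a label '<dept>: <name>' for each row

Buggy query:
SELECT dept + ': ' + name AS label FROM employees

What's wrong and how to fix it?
Bug: SQLite uses || for string concatenation; + coerces text to numbers (yielding 0)

Fix: Replace + with || to concatenate text

Corrected query:
SELECT dept || ': ' || name AS label FROM employees

Result:
label        
-------------
Support: Iris
Finance: Iris
Legal: Bob   
HR: Grace    
HR: Iris     
Finance: Hank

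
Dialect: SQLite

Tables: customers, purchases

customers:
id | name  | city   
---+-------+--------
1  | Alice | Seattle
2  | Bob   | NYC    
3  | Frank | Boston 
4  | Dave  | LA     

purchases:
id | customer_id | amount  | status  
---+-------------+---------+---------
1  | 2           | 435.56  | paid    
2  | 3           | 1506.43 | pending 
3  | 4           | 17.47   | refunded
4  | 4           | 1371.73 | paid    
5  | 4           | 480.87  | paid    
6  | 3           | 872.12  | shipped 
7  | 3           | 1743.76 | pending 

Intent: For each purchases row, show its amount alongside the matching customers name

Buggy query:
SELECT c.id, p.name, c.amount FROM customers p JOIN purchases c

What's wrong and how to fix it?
Bug: Missing join condition: each purchases row is matched to all customers rows instead of just its own

Fix: Add ON c.customer_id = p.id to the JOIN

Corrected query:
SELECT c.id, p.name, c.amount FROM customers p JOIN purchases c ON c.customer_id = p.id

Result:
id | name  | amount 
---+-------+--------
1  | Bob   | 435.56 
2  | Frank | 1506.43
3  | Dave  | 17.47  
4  | Dave  | 1371.73
5  | Dave  | 480.87 
6  | Frank | 872.12 
7  | Frank | 1743.76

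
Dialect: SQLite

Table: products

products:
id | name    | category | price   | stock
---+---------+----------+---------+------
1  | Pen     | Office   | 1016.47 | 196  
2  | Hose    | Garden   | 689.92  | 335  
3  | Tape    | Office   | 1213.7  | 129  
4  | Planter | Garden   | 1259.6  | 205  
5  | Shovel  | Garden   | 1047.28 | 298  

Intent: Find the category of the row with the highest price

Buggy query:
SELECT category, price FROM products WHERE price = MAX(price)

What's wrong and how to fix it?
Bug: WHERE is evaluated per row; an aggregate over the whole table isn't defined there

Fix: Use a subquery: WHERE price = (SELECT MAX(price) FROM products)

Corrected query:
SELECT category, price FROM products WHERE price = (SELECT MAX(price) FROM products)

Result:
category | price 
---------+-------
Garden   | 1259.6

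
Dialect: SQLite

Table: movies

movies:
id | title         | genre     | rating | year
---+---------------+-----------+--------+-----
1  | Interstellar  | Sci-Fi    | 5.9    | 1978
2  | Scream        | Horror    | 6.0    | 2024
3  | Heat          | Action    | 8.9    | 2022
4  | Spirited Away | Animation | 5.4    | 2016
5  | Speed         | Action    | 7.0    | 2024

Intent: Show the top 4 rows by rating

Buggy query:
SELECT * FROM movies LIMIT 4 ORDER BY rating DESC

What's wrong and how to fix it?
Bug: ORDER BY cannot follow LIMIT; LIMIT is the final clause

Fix: Sort with ORDER BY, then apply LIMIT

Corrected query:
SELECT * FROM movies ORDER BY rating DESC LIMIT 4

Result:
id | title        | genre  | rating | year
---+--------------+--------+--------+-----
3  | Heat         | Action | 8.9    | 2022
5  | Speed        | Action | 7      | 2024
2  | Scream       | Horror | 6      | 2024
1  | Interstellar | Sci-Fi | 5.9    | 1978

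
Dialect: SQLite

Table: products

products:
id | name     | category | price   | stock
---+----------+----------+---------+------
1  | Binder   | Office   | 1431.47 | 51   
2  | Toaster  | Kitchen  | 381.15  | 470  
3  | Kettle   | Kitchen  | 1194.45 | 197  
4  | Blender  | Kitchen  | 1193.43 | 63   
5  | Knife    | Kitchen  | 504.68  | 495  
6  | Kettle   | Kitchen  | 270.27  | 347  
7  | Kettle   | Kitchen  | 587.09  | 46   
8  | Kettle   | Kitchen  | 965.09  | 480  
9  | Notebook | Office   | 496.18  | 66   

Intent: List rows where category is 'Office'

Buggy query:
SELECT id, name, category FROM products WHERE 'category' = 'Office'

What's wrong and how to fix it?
Bug: Single quotes denote string literals in SQL; the column name is being compared as a constant string

Fix: Reference the column as category without single quotes

Corrected query:
SELECT id, name, category FROM products WHERE category = 'Office'

Result:
id | name     | category
---+----------+---------
1  | Binder   | Office  
9  | Notebook | Office  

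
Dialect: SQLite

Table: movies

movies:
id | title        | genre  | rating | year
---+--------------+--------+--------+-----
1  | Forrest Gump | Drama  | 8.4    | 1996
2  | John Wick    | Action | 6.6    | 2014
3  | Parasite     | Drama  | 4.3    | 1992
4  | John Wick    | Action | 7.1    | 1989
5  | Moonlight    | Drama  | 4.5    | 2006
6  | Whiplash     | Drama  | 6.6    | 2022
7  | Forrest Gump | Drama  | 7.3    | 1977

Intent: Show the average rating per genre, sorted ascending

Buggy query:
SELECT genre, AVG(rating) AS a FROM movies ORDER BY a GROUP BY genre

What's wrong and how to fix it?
Bug: GROUP BY must precede ORDER BY

Fix: Reorder: SELECT … FROM … GROUP BY … ORDER BY …

Corrected query:
SELECT genre, AVG(rating) AS a FROM movies GROUP BY genre ORDER BY a

Result:
genre  | a   
-------+-----
Drama  | 6.22
Action | 6.85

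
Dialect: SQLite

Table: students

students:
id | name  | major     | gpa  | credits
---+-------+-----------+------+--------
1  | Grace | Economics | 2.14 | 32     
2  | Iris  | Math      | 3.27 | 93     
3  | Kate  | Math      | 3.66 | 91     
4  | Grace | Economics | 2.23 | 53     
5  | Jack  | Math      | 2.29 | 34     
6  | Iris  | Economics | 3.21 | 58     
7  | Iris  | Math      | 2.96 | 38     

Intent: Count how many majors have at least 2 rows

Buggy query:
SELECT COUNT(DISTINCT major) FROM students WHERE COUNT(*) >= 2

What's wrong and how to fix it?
Bug: WHERE filters individual rows, not groups, so a group-level COUNT is invalid there

Fix: Group first with HAVING COUNT(*) >= 2, then COUNT the resulting groups

Corrected query:
SELECT COUNT(*) FROM (SELECT major FROM students GROUP BY major HAVING COUNT(*) >= 2)

Result:
COUNT(*)
--------
2       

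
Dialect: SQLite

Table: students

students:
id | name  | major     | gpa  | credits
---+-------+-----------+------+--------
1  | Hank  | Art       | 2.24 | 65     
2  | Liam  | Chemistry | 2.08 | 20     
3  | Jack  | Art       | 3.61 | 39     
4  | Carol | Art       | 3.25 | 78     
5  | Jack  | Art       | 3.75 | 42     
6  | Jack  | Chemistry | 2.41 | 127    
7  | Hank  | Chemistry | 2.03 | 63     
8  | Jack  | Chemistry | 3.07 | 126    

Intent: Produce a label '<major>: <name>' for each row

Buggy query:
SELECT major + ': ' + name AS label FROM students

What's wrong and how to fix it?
Bug: SQLite uses || for string concatenation; + coerces text to numbers (yielding 0)

Fix: Use the || operator for string concatenation

Corrected query:
SELECT major || ': ' || name AS label FROM students

Result:
label          
---------------
Art: Hank      
Chemistry: Liam
Art: Jack      
Art: Carol     
Art: Jack      
Chemistry: Jack
Chemistry: Hank
Chemistry: Jack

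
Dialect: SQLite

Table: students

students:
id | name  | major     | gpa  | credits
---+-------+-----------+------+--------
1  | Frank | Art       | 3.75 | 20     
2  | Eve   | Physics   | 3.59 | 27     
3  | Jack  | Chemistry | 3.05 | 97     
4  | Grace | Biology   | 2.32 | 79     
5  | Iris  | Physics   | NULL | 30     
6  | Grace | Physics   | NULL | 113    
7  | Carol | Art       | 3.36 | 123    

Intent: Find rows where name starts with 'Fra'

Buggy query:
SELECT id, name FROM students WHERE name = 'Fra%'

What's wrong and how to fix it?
Bug: '=' compares the literal string including the % character; pattern matching needs LIKE

Fix: Use LIKE for wildcard pattern matching

Corrected query:
SELECT id, name FROM students WHERE name LIKE 'Fra%'

Result:
id | name 
---+------
1  | Frank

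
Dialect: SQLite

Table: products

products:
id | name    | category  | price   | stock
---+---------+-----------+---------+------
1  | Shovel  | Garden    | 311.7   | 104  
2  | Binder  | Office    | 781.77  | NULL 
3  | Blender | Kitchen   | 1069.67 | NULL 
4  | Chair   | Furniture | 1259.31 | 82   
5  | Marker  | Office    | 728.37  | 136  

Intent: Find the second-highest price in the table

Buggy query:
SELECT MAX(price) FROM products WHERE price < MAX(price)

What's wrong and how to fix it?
Bug: The inner MAX is an aggregate inside WHERE, which is not allowed

Fix: Compute the overall MAX in a subquery, then take MAX of rows below it

Corrected query:
SELECT MAX(price) FROM products WHERE price < (SELECT MAX(price) FROM products)

Result:
MAX(price)
----------
1069.67   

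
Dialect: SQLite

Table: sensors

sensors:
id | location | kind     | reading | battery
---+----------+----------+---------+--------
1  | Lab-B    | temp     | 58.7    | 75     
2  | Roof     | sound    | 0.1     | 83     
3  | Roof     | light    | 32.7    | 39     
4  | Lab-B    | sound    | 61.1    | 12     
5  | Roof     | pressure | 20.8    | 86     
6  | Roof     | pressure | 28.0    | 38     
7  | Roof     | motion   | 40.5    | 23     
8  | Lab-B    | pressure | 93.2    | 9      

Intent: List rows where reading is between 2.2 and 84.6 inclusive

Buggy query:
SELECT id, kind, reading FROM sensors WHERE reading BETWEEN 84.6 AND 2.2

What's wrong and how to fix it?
Bug: The bounds are reversed; BETWEEN a AND b requires a <= b to match anything

Fix: Swap the bounds so the smaller value comes first

Corrected query:
SELECT id, kind, reading FROM sensors WHERE reading BETWEEN 2.2 AND 84.6

Result:
id | kind     | reading
---+----------+--------
1  | temp     | 58.7   
3  | light    | 32.7   
4  | sound    | 61.1   
5  | pressure | 20.8   
6  | pressure | 28     
7  | motion   | 40.5   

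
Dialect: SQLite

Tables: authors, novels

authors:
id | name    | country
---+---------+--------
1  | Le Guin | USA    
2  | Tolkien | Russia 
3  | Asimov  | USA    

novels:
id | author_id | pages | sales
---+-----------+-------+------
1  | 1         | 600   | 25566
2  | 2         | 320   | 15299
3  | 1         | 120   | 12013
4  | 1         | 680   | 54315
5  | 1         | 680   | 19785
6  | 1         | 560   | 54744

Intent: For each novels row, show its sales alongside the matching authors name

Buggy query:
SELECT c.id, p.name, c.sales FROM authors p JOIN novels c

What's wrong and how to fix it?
Bug: JOIN with no ON clause produces a cartesian product; every novels row pairs with every authors row

Fix: Specify the join condition linking the foreign key to the parent id

Corrected query:
SELECT c.id, p.name, c.sales FROM authors p JOIN novels c ON c.author_id = p.id

Result:
id | name    | sales
---+---------+------
1  | Le Guin | 25566
2  | Tolkien | 15299
3  | Le Guin | 12013
4  | Le Guin | 54315
5  | Le Guin | 19785
6  | Le Guin | 54744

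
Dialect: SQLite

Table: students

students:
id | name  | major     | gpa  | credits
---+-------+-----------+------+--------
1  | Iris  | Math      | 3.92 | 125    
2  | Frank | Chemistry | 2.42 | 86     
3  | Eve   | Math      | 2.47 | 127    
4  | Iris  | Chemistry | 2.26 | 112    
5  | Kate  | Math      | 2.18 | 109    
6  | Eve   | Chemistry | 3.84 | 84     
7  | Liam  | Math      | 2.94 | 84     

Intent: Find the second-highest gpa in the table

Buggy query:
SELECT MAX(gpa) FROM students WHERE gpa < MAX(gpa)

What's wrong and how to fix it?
Bug: The inner MAX is an aggregate inside WHERE, which is not allowed

Fix: Put the inner MAX in a scalar subquery

Corrected query:
SELECT MAX(gpa) FROM students WHERE gpa < (SELECT MAX(gpa) FROM students)

Result:
MAX(gpa)
--------
3.84    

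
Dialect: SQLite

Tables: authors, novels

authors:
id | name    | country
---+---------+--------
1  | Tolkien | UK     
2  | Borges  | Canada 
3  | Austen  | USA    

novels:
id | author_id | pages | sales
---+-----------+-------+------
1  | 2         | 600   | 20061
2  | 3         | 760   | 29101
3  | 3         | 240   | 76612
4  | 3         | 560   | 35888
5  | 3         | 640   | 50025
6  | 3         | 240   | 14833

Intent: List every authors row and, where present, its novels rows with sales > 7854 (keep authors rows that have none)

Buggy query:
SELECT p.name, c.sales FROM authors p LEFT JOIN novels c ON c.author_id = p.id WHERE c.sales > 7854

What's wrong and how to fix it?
Bug: A WHERE condition on the right-hand table after LEFT JOIN drops unmatched parents

Fix: Put 'c.sales > 7854' in the JOIN's ON clause instead of WHERE

Corrected query:
SELECT p.name, c.sales FROM authors p LEFT JOIN novels c ON c.author_id = p.id AND c.sales > 7854

Result:
name    | sales
--------+------
Tolkien | NULL 
Borges  | 20061
Austen  | 14833
Austen  | 29101
Austen  | 35888
Austen  | 50025
Austen  | 76612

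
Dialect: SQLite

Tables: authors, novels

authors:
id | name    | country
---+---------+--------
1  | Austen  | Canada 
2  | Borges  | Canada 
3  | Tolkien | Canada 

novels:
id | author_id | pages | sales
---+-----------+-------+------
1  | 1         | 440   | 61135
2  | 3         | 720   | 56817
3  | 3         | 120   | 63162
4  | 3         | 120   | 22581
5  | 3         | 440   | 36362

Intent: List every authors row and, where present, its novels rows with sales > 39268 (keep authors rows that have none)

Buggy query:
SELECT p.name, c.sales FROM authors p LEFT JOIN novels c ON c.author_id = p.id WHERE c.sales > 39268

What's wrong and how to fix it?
Bug: A WHERE condition on the right-hand table after LEFT JOIN drops unmatched parents

Fix: Move the right-table condition into the ON clause so unmatched parents are kept

Corrected query:
SELECT p.name, c.sales FROM authors p LEFT JOIN novels c ON c.author_id = p.id AND c.sales > 39268

Result:
name    | sales
--------+------
Austen  | 61135
Borges  | NULL 
Tolkien | 56817
Tolkien | 63162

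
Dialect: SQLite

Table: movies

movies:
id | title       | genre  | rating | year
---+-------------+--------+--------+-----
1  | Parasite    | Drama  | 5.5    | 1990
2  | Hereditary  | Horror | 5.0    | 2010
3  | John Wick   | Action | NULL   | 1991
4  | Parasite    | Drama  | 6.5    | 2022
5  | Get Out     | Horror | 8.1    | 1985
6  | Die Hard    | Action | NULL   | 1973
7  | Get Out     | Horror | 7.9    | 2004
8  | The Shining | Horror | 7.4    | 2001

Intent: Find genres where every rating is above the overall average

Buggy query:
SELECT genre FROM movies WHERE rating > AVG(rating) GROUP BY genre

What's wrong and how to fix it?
Bug: WHERE evaluates per row before aggregation, so AVG() is unavailable

Fix: Use a subquery for AVG and a HAVING MIN(...) filter so the condition holds for every row in the group

Corrected query:
SELECT genre FROM movies GROUP BY genre HAVING MIN(rating) > (SELECT AVG(rating) FROM movies)

Result:
(no rows)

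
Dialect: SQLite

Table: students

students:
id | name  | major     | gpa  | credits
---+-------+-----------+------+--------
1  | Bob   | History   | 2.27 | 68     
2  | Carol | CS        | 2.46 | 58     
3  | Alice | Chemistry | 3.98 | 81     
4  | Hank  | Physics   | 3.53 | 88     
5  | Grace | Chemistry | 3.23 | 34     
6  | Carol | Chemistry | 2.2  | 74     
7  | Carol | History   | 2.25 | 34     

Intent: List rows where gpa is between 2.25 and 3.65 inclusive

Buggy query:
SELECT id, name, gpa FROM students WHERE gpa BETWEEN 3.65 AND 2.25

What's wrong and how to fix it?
Bug: The bounds are reversed; BETWEEN a AND b requires a <= b to match anything

Fix: Swap the bounds so the smaller value comes first

Corrected query:
SELECT id, name, gpa FROM students WHERE gpa BETWEEN 2.25 AND 3.65

Result:
id | name  | gpa 
---+-------+-----
1  | Bob   | 2.27
2  | Carol | 2.46
4  | Hank  | 3.53
5  | Grace | 3.23
7  | Carol | 2.25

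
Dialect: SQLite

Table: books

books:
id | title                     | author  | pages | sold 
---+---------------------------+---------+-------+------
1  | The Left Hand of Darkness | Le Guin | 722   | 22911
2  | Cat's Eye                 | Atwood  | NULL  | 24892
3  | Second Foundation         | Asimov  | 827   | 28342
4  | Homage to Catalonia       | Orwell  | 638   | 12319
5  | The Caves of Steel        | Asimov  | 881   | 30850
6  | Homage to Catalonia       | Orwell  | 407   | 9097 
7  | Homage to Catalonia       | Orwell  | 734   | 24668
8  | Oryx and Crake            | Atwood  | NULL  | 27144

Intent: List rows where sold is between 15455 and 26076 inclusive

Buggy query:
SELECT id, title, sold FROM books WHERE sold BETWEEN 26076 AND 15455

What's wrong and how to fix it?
Bug: BETWEEN expects the lower bound first; with 26076 AND 15455 the range is empty

Fix: Write BETWEEN 15455 AND 26076

Corrected query:
SELECT id, title, sold FROM books WHERE sold BETWEEN 15455 AND 26076

Result:
id | title                     | sold 
---+---------------------------+------
1  | The Left Hand of Darkness | 22911
2  | Cat's Eye                 | 24892
7  | Homage to Catalonia       | 24668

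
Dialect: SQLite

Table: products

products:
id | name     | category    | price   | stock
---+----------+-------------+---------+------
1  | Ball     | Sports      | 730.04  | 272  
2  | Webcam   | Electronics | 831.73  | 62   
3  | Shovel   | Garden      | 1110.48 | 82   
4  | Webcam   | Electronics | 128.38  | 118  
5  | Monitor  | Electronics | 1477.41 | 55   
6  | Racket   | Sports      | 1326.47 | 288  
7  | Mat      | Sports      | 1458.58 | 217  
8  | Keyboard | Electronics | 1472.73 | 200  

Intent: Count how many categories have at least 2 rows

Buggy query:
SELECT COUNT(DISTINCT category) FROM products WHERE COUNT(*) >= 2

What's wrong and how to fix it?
Bug: COUNT(*) cannot appear in WHERE; the per-group count doesn't exist yet

Fix: Group first with HAVING COUNT(*) >= 2, then COUNT the resulting groups

Corrected query:
SELECT COUNT(*) FROM (SELECT category FROM products GROUP BY category HAVING COUNT(*) >= 2)

Result:
COUNT(*)
--------
2       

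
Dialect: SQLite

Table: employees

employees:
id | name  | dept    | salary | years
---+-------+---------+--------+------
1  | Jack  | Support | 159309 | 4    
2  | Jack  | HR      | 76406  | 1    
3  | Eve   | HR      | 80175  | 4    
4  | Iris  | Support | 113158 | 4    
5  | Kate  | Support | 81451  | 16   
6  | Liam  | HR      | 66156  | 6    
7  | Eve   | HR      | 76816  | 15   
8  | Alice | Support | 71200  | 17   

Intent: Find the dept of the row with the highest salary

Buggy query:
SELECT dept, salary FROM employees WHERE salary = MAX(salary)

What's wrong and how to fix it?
Bug: MAX(salary) is an aggregate and cannot be used directly in WHERE

Fix: Wrap MAX in a scalar subquery so WHERE compares against a single value

Corrected query:
SELECT dept, salary FROM employees WHERE salary = (SELECT MAX(salary) FROM employees)

Result:
dept    | salary
--------+-------
Support | 159309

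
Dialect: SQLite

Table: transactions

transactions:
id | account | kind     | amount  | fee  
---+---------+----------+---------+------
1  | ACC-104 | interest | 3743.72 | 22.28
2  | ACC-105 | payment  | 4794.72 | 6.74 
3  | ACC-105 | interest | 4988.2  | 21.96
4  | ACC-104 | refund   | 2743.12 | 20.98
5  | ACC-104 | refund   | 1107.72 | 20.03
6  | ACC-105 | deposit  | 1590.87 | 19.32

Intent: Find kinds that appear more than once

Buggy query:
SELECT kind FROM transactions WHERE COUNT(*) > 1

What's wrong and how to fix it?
Bug: WHERE can't reference COUNT(*); aggregates are computed after WHERE

Fix: Group first, then use HAVING for the count condition

Corrected query:
SELECT kind FROM transactions GROUP BY kind HAVING COUNT(*) > 1

Result:
kind    
--------
interest
refund  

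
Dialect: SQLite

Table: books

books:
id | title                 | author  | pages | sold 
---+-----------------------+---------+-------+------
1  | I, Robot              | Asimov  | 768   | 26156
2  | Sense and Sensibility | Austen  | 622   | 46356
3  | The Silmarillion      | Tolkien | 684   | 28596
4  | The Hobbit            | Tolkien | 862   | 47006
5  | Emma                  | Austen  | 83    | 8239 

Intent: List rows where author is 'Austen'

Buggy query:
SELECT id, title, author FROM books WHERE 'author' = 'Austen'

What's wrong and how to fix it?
Bug: 'author' in single quotes is a string literal, not the column; the comparison is literal-vs-literal and never true

Fix: Remove the quotes around the column name (or use double quotes for an identifier)

Corrected query:
SELECT id, title, author FROM books WHERE author = 'Austen'

Result:
id | title                 | author
---+-----------------------+-------
2  | Sense and Sensibility | Austen
5  | Emma                  | Austen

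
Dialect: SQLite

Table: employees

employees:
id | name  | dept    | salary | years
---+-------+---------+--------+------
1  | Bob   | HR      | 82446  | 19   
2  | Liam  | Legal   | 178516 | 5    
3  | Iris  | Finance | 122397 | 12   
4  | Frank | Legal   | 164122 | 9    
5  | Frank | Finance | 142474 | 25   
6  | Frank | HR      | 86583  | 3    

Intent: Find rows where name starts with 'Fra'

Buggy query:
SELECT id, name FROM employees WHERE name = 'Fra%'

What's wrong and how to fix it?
Bug: Wildcards only work with LIKE; '=' treats '%' as a literal character

Fix: Replace '=' with LIKE so 'Fra%' is treated as a pattern

Corrected query:
SELECT id, name FROM employees WHERE name LIKE 'Fra%'

Result:
id | name 
---+------
4  | Frank
5  | Frank
6  | Frank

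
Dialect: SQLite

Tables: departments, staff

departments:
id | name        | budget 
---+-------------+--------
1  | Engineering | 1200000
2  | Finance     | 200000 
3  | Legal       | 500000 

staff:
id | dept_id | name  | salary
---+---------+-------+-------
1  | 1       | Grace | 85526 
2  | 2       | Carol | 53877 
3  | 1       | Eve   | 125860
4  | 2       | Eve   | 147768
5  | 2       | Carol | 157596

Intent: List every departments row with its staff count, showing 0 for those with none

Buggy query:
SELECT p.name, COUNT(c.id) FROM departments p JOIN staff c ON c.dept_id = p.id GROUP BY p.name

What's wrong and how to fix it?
Bug: An inner join excludes parents with zero children

Fix: Use LEFT JOIN so parents without children still appear (COUNT(c.id) gives 0)

Corrected query:
SELECT p.name, COUNT(c.id) FROM departments p LEFT JOIN staff c ON c.dept_id = p.id GROUP BY p.name

Result:
name        | COUNT(c.id)
------------+------------
Engineering | 2          
Finance     | 3          
Legal       | 0          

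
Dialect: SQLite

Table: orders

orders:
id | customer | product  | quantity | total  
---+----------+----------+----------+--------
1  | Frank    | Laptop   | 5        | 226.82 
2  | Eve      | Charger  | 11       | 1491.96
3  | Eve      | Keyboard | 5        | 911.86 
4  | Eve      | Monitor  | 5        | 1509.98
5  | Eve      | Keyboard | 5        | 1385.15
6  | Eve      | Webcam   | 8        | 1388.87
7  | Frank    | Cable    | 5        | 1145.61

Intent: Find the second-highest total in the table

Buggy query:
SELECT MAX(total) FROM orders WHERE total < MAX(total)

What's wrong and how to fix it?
Bug: The inner MAX is an aggregate inside WHERE, which is not allowed

Fix: Put the inner MAX in a scalar subquery

Corrected query:
SELECT MAX(total) FROM orders WHERE total < (SELECT MAX(total) FROM orders)

Result:
MAX(total)
----------
1491.96   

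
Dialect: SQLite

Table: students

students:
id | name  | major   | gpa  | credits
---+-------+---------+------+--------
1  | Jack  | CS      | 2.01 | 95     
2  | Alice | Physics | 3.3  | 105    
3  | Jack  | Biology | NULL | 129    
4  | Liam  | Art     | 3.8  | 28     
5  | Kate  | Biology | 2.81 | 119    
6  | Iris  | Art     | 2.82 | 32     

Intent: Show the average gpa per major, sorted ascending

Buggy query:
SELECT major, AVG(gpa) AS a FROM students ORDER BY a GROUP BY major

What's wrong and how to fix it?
Bug: GROUP BY must precede ORDER BY

Fix: Move ORDER BY to the end, after GROUP BY

Corrected query:
SELECT major, AVG(gpa) AS a FROM students GROUP BY major ORDER BY a

Result:
major   | a   
--------+-----
CS      | 2.01
Biology | 2.81
Physics | 3.3 
Art     | 3.31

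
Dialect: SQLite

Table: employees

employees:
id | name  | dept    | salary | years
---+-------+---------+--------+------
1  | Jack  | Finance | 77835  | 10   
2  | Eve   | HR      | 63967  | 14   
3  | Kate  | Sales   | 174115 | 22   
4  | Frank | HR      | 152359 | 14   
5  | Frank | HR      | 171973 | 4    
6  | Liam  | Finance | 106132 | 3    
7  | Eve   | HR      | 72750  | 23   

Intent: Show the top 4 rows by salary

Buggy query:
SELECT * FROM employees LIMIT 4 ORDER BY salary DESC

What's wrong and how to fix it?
Bug: LIMIT must come after ORDER BY

Fix: Sort with ORDER BY, then apply LIMIT

Corrected query:
SELECT * FROM employees ORDER BY salary DESC LIMIT 4

Result:
id | name  | dept    | salary | years
---+-------+---------+--------+------
3  | Kate  | Sales   | 174115 | 22   
5  | Frank | HR      | 171973 | 4    
4  | Frank | HR      | 152359 | 14   
6  | Liam  | Finance | 106132 | 3    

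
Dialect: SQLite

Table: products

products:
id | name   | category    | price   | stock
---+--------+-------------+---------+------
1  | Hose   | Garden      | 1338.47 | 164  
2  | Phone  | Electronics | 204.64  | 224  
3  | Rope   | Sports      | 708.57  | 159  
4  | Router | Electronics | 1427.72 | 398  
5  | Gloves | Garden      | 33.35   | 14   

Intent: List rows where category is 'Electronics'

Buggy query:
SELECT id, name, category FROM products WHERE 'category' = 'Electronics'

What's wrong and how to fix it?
Bug: Single quotes denote string literals in SQL; the column name is being compared as a constant string

Fix: Reference the column as category without single quotes

Corrected query:
SELECT id, name, category FROM products WHERE category = 'Electronics'

Result:
id | name   | category   
---+--------+------------
2  | Phone  | Electronics
4  | Router | Electronics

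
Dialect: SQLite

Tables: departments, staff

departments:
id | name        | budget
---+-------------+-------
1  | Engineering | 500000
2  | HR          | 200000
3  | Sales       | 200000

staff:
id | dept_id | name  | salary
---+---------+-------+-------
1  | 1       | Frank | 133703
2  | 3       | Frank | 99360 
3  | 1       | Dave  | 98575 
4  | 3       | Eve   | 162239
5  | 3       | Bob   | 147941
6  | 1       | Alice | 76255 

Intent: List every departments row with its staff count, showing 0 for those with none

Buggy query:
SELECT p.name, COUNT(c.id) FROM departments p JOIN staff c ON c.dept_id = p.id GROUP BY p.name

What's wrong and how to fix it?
Bug: INNER JOIN drops departments rows that have no matching staff rows

Fix: Use LEFT JOIN so parents without children still appear (COUNT(c.id) gives 0)

Corrected query:
SELECT p.name, COUNT(c.id) FROM departments p LEFT JOIN staff c ON c.dept_id = p.id GROUP BY p.name

Result:
name        | COUNT(c.id)
------------+------------
Engineering | 3          
HR          | 0          
Sales       | 3          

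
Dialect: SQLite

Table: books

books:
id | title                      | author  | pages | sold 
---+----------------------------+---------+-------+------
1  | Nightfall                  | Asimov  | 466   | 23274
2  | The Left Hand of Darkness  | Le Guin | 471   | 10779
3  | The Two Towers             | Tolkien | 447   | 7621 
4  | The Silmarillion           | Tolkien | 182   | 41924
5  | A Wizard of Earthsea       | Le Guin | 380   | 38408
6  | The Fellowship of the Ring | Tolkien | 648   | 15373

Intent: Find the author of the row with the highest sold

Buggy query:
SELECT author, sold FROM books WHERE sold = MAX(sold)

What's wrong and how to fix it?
Bug: MAX(sold) is an aggregate and cannot be used directly in WHERE

Fix: Use a subquery: WHERE sold = (SELECT MAX(sold) FROM books)

Corrected query:
SELECT author, sold FROM books WHERE sold = (SELECT MAX(sold) FROM books)

Result:
author  | sold 
--------+------
Tolkien | 41924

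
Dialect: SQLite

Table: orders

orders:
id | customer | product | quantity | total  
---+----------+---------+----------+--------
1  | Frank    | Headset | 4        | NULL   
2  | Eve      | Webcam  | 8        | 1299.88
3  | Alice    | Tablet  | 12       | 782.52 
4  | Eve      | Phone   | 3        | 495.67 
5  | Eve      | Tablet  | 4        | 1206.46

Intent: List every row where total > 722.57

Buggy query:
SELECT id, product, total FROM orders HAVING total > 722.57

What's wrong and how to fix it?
Bug: HAVING filters the output of aggregation, but this query has no GROUP BY and no aggregate functions, so SQLite rejects it (HAVING clause on a non-aggregate query); the condition here is per row

Fix: Use WHERE for row-level filtering

Corrected query:
SELECT id, product, total FROM orders WHERE total > 722.57

Result:
id | product | total  
---+---------+--------
2  | Webcam  | 1299.88
3  | Tablet  | 782.52 
5  | Tablet  | 1206.46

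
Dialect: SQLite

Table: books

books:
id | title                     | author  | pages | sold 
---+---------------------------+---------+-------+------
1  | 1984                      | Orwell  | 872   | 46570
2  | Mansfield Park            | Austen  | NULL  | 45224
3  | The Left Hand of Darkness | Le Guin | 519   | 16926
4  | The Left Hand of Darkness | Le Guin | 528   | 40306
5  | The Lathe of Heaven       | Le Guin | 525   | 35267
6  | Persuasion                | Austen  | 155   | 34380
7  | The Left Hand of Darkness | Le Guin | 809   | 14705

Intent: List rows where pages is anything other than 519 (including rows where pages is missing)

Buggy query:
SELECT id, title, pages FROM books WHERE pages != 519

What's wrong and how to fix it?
Bug: Inequality against NULL is unknown, not true; rows with NULL are dropped

Fix: Handle NULL separately with IS NULL alongside the inequality

Corrected query:
SELECT id, title, pages FROM books WHERE pages != 519 OR pages IS NULL

Result:
id | title                     | pages
---+---------------------------+------
1  | 1984                      | 872  
2  | Mansfield Park            | NULL 
4  | The Left Hand of Darkness | 528  
5  | The Lathe of Heaven       | 525  
6  | Persuasion                | 155  
7  | The Left Hand of Darkness | 809  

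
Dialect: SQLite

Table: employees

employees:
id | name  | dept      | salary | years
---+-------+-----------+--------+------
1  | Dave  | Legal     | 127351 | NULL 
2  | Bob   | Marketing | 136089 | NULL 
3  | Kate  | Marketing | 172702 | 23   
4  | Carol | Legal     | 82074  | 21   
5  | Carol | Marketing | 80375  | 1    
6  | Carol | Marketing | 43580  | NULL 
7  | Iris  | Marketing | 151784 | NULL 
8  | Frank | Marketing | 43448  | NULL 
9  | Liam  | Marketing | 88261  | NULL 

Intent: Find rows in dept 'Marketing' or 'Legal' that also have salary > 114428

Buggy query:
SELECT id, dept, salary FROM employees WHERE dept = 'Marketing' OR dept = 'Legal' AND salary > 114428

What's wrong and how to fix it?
Bug: Without parentheses, AND is evaluated before OR, so the salary filter only applies to the 'Legal' branch

Fix: Add parentheses around the OR so the AND applies to both alternatives

Corrected query:
SELECT id, dept, salary FROM employees WHERE (dept = 'Marketing' OR dept = 'Legal') AND salary > 114428

Result:
id | dept      | salary
---+-----------+-------
1  | Legal     | 127351
2  | Marketing | 136089
3  | Marketing | 172702
7  | Marketing | 151784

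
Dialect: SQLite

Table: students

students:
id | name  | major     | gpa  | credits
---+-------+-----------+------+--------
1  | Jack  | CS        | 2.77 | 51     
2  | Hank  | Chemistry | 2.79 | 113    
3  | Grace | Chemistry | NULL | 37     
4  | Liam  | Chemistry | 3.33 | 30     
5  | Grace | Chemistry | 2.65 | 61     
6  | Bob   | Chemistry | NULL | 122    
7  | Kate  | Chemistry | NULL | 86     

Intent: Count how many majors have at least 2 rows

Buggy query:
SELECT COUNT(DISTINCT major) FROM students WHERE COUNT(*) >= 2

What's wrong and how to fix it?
Bug: WHERE filters individual rows, not groups, so a group-level COUNT is invalid there

Fix: Use a subquery that GROUPs and filters with HAVING, then count its rows

Corrected query:
SELECT COUNT(*) FROM (SELECT major FROM students GROUP BY major HAVING COUNT(*) >= 2)

Result:
COUNT(*)
--------
1       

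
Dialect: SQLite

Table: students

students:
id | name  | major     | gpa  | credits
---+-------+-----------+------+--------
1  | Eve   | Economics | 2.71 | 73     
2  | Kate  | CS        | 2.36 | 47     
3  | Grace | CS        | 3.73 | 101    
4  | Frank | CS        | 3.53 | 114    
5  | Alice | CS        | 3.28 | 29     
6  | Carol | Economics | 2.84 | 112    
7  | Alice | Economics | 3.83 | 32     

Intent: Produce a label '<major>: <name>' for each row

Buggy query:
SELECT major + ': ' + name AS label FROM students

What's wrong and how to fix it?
Bug: SQLite uses || for string concatenation; + coerces text to numbers (yielding 0)

Fix: Use the || operator for string concatenation

Corrected query:
SELECT major || ': ' || name AS label FROM students

Result:
label           
----------------
Economics: Eve  
CS: Kate        
CS: Grace       
CS: Frank       
CS: Alice       
Economics: Carol
Economics: Alice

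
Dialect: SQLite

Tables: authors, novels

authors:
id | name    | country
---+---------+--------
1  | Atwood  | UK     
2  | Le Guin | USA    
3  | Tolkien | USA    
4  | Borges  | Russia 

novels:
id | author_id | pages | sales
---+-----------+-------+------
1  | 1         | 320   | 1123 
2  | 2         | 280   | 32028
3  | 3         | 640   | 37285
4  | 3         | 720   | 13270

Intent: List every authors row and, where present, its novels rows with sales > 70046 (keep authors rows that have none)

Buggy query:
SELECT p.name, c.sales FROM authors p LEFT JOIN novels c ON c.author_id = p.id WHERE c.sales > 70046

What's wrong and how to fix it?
Bug: Filtering c.sales in WHERE discards the NULL rows produced by LEFT JOIN, turning it into an inner join

Fix: Move the right-table condition into the ON clause so unmatched parents are kept

Corrected query:
SELECT p.name, c.sales FROM authors p LEFT JOIN novels c ON c.author_id = p.id AND c.sales > 70046

Result:
name    | sales
--------+------
Atwood  | NULL 
Le Guin | NULL 
Tolkien | NULL 
Borges  | NULL 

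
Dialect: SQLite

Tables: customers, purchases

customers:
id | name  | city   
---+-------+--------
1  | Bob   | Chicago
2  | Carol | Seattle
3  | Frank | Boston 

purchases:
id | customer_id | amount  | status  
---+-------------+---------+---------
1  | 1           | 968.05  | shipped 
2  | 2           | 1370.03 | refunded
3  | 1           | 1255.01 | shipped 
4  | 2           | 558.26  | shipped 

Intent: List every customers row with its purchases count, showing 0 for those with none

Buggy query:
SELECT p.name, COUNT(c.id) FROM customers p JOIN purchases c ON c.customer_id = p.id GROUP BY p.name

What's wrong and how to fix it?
Bug: INNER JOIN drops customers rows that have no matching purchases rows

Fix: Switch to LEFT JOIN to retain unmatched parent rows

Corrected query:
SELECT p.name, COUNT(c.id) FROM customers p LEFT JOIN purchases c ON c.customer_id = p.id GROUP BY p.name

Result:
name  | COUNT(c.id)
------+------------
Bob   | 2          
Carol | 2          
Frank | 0          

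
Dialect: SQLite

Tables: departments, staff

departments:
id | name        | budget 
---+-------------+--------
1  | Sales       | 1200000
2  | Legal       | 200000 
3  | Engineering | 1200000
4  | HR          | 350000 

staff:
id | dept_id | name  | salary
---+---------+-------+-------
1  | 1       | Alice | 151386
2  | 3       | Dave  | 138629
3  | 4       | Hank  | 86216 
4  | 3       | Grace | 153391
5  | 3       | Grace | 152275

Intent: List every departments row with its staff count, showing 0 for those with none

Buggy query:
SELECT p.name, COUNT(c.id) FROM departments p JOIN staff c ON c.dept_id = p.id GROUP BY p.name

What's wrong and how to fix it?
Bug: INNER JOIN drops departments rows that have no matching staff rows

Fix: Switch to LEFT JOIN to retain unmatched parent rows

Corrected query:
SELECT p.name, COUNT(c.id) FROM departments p LEFT JOIN staff c ON c.dept_id = p.id GROUP BY p.name

Result:
name        | COUNT(c.id)
------------+------------
Engineering | 3          
HR          | 1          
Legal       | 0          
Sales       | 1          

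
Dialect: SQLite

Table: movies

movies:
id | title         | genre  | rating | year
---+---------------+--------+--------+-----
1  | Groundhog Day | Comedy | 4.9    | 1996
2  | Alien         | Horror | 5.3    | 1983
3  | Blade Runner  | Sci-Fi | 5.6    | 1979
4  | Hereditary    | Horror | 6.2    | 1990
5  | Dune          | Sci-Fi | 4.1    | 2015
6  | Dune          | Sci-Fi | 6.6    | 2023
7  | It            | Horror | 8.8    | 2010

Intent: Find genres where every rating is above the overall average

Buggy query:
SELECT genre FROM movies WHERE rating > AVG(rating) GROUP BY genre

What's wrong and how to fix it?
Bug: AVG() is an aggregate; it can't sit directly in WHERE

Fix: Compute the overall average in a scalar subquery and compare each group's MIN against it in HAVING

Corrected query:
SELECT genre FROM movies GROUP BY genre HAVING MIN(rating) > (SELECT AVG(rating) FROM movies)

Result:
(no rows)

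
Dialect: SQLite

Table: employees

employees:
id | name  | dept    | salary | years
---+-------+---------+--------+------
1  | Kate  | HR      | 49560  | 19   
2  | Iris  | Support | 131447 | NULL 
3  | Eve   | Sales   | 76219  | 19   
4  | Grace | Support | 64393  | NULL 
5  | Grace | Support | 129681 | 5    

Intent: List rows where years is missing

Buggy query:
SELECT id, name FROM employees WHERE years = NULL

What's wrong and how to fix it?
Bug: '= NULL' is always unknown in SQL three-valued logic, so no rows match

Fix: Replace '= NULL' with 'IS NULL'

Corrected query:
SELECT id, name FROM employees WHERE years IS NULL

Result:
id | name 
---+------
2  | Iris 
4  | Grace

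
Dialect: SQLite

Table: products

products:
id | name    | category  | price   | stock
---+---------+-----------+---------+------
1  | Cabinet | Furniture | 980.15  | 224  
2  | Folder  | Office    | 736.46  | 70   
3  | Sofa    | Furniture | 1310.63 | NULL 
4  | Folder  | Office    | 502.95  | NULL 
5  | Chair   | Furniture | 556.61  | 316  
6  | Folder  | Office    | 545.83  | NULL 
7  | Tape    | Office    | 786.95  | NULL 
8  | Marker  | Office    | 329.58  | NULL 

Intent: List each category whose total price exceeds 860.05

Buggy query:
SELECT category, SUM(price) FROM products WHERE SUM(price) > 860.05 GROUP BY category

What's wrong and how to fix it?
Bug: Aggregate functions cannot appear in a WHERE clause

Fix: Use HAVING (which filters groups after aggregation) instead of WHERE

Corrected query:
SELECT category, SUM(price) FROM products GROUP BY category HAVING SUM(price) > 860.05

Result:
category  | SUM(price)
----------+-----------
Furniture | 2847.39   
Office    | 2901.77   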